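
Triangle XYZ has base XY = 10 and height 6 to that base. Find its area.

A triangle's area is half the area of a rectangle with the same base and height.
Area = (1/2) * 10 * 6 = 30.

30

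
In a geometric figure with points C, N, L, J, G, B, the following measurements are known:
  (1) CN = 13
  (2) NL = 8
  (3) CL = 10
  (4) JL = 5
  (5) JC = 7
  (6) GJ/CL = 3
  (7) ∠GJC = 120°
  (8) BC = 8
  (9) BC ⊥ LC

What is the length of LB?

Step 1: By the law of cosines on triangle LCB: LB² = 10² + 8² − 2·10·8·cos(90°) = 164, so LB = 2·√41.

Therefore, the length of LB = 2·√41.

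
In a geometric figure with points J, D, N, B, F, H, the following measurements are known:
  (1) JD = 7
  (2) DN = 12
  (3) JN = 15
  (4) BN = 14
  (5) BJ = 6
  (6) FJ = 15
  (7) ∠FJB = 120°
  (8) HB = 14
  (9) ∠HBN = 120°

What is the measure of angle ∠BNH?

Step 1: By the law of cosines on triangle NBH: NH² = 14² + 14² − 2·14·14·cos(120°) = 588, so NH = 14·√3.
Step 2: By the inverse law of cosines on triangle BNH: cos(∠BNH) = (14² + (14·√3)² − 14²) / (2·14·14·√3) = 588/678.96 = 0.866, so ∠BNH = 30°.

Therefore, the measure of angle ∠BNH = 30°.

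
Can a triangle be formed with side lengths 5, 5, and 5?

Sort the sides: 5, 5, 5.
It suffices to check that the sum of the two smallest exceeds the largest:
5 + 5 = 10 > 5. ✓
Yes, a valid triangle can be formed.

Yes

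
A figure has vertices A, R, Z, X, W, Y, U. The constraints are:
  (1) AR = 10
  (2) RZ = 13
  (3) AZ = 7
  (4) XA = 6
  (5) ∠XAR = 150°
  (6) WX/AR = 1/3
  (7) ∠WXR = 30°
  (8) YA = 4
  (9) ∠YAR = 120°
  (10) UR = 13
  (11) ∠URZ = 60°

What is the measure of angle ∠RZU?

Step 1: By the law of cosines on triangle ZRU: ZU² = 13² + 13² − 2·13·13·cos(60°) = 169, so ZU = 13.
Step 2: By the inverse law of cosines on triangle RZU: cos(∠RZU) = (13² + 13² − 13²) / (2·13·13) = 169/338 = 0.5, so ∠RZU = 60°.

Therefore, the measure of angle ∠RZU = 60°.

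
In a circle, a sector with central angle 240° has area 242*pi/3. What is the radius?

Sector area A = πr² × θ/360, so r² = 360A / (πθ).
r² = 360 × 242*pi/3 / (π × 240)
r² = 121
r = 11

11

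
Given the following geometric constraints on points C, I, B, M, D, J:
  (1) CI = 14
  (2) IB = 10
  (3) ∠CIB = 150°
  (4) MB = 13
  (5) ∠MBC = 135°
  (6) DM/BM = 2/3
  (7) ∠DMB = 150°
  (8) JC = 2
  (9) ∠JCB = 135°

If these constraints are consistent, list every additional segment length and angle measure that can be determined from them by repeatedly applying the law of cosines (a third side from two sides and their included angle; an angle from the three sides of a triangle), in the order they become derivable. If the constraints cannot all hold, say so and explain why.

The constraints are consistent. Derivable facts, in order:
After 1 step:
- BD ≈ 20.96
- CB ≈ 23.21
After 2 steps:
- BJ ≈ 24.66
- CM ≈ 33.68
- ∠BCI = 12.44°
- ∠BDM = 18.07°
- ∠CBI = 17.56°
- ∠DBM = 11.93°
After 3 steps:
- ∠BCM = 15.84°
- ∠BJC = 41.71°
- ∠BMC = 29.16°
- ∠CBJ = 3.29°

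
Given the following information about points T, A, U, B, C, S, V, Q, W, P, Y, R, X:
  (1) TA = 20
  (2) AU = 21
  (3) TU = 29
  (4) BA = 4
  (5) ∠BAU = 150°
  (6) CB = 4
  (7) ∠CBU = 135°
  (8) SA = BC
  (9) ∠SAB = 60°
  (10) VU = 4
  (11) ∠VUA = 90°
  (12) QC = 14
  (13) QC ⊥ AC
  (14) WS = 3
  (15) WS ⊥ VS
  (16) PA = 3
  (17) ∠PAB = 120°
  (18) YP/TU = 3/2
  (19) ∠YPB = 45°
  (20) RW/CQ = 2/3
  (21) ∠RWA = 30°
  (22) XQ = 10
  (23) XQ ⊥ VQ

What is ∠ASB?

From the given relations: SA = BC = 4.
Step 1: By the law of cosines on triangle SAB: SB² = 4² + 4² − 2·4·4·cos(60°) = 16, so SB = 4.
Step 2: By the inverse law of cosines on triangle ASB: cos(∠ASB) = (4² + 4² − 4²) / (2·4·4) = 16/32 = 0.5, so ∠ASB = 60°.

Therefore, the measure of angle ∠ASB = 60°.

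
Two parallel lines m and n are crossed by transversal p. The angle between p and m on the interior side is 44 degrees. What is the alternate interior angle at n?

Alternate interior angles lie on opposite sides of the transversal, between the parallel lines.
By the alternate interior angle theorem, they are equal: 44 degrees.

44 degrees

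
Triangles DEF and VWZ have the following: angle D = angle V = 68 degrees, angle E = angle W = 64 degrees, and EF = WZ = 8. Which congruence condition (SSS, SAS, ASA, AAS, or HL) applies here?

The given information matches AAS: Two pairs of corresponding angles and a non-included side are equal (Angle-Angle-Side).

AAS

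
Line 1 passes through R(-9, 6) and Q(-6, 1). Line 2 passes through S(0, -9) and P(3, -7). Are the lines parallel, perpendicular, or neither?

Slope of line 1: m1 = (1 - 6)/(-6 - -9) = -5/3 = -5/3
Slope of line 2: m2 = (-7 - -9)/(3 - 0) = 2/3 = 2/3
For parallel lines we need equal slopes: -5/3 != 2/3.
For perpendicular lines we need m1*m2 = -1: (-5/3)(2/3) = -10/9 != -1.
Since neither condition holds, the lines are neither parallel nor perpendicular.

Neither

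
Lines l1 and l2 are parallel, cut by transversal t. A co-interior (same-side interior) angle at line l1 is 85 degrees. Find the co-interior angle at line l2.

Co-interior angles (same-side interior) formed by parallel lines and a transversal are supplementary (sum to 180 degrees).
The given angle is 85 degrees.
The co-interior angle = 180 - 85 = 95 degrees.

95 degrees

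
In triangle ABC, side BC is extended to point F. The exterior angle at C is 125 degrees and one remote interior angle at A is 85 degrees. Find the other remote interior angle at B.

angle B = 125 - 85 = 40 degrees (exterior angle theorem).

40 degrees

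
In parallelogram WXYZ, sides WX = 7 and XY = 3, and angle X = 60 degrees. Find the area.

Area = a * b * sin(theta)
Area = 7 * 3 * sin(60 degrees)
Area = 21 * sqrt(3)/2
Area = 21*sqrt(3)/2

21*sqrt(3)/2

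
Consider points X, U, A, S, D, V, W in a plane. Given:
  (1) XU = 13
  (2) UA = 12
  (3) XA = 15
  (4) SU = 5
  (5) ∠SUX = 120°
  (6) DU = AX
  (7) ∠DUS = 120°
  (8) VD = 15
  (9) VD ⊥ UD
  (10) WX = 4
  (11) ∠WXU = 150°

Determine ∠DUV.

From the given relations: DU = AX = 15.
Step 1: By the law of cosines on triangle UDV: UV² = 15² + 15² − 2·15·15·cos(90°) = 450, so UV = 15·√2.
Step 2: By the inverse law of cosines on triangle DUV: cos(∠DUV) = (15² + (15·√2)² − 15²) / (2·15·15·√2) = 450/636.4 = 0.7071, so ∠DUV = 45°.

Therefore, the measure of angle ∠DUV = 45°.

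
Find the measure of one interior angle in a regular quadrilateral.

Each interior angle of a regular n-gon is (n - 2) * 180 / n.
For n = 4: (4 - 2) * 180 / 4 = 360/4 = 90 degrees.

90 degrees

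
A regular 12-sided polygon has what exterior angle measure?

Each exterior angle of a regular n-gon is 360 / n.
For n = 12: 360 / 12 = 30 degrees.

30 degrees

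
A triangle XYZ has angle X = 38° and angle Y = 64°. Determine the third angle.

Let angle Z = x. Then 38 + 64 + x = 180.
x = 180 - 102 = 78 degrees.

78 degrees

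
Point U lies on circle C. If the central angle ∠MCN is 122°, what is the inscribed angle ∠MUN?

By the inscribed angle theorem, the inscribed angle is half the central angle.
Inscribed angle = 122° / 2 = 61°

61°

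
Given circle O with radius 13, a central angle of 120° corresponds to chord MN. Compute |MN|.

Drop a perpendicular from the center to the chord, bisecting both the chord and the central angle.
Each half-chord = r sin(θ/2) = 13 sin(60°).
The full chord = 2 × 13 × sin(60°) = 13*sqrt(3).

13*sqrt(3)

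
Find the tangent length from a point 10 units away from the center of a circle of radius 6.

Let T be the point of tangency. Then OT ⊥ PT (radius ⊥ tangent).
In right triangle OTP: OP² = OT² + PT²
10² = 6² + PT²
PT² = 64, PT = 8

8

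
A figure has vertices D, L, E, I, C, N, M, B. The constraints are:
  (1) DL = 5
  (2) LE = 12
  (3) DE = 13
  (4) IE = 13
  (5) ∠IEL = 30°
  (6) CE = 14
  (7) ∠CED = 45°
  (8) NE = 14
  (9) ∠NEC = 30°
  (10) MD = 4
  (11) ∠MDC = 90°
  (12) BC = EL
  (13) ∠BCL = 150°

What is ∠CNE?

Step 1: By the law of cosines on triangle NEC: NC² = 14² + 14² − 2·14·14·cos(30°) = 52.52, so NC ≈ 7.25.
Step 2: By the inverse law of cosines on triangle CNE: cos(∠CNE) = (7.25² + 14² − 14²) / (2·7.25·14) = 52.52/202.91 = 0.2588, so ∠CNE = 75°.

Therefore, the measure of angle ∠CNE = 75°.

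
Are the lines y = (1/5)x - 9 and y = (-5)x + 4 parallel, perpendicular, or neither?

Slope of line 1: m1 = 1/5
Slope of line 2: m2 = -5
m1 * m2 = -1, so perpendicular.

Perpendicular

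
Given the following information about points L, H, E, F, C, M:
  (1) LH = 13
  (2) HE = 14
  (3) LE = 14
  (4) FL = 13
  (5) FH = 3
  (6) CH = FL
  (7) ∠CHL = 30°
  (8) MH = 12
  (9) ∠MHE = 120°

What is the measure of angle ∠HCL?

From the given relations: CH = FL = 13.
Step 1: By the law of cosines on triangle CHL: CL² = 13² + 13² − 2·13·13·cos(30°) = 45.28, so CL ≈ 6.73.
Step 2: By the inverse law of cosines on triangle HCL: cos(∠HCL) = (13² + 6.73² − 13²) / (2·13·6.73) = 45.28/174.96 = 0.2588, so ∠HCL = 75°.

Therefore, the measure of angle ∠HCL = 75°.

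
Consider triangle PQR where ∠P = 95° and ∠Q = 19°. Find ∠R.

By the triangle angle sum property, the three interior angles of any triangle add up to 180°.
We know angle P = 95° and angle Q = 19°, so their sum is 114°.
Therefore angle R = 180° - 114° = 66°.

66 degrees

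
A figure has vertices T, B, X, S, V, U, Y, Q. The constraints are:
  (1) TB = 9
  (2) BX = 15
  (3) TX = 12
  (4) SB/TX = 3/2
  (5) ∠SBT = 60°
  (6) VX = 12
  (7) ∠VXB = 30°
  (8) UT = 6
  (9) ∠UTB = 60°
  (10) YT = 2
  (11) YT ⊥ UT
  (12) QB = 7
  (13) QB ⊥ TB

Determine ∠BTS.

From the given relations: SB = 3/2·TX = 3/2·12 = 18.
Step 1: By the law of cosines on triangle TBS: TS² = 9² + 18² − 2·9·18·cos(60°) = 243, so TS = 9·√3.
Step 2: By the inverse law of cosines on triangle BTS: cos(∠BTS) = (9² + (9·√3)² − 18²) / (2·9·9·√3) = 0/280.59 = 0, so ∠BTS = 90°.

Therefore, the measure of angle ∠BTS = 90°.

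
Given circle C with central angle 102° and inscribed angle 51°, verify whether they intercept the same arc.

By the inscribed angle theorem, if both angles subtend the same arc, the inscribed angle must be half the central angle.
Half of 102° = 51°, which equals the given inscribed angle of 51°.
Therefore, yes, they correspond to the same arc.

Yes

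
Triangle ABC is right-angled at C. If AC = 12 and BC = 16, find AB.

AB = sqrt(12^2 + 16^2) = sqrt(400) = 20

20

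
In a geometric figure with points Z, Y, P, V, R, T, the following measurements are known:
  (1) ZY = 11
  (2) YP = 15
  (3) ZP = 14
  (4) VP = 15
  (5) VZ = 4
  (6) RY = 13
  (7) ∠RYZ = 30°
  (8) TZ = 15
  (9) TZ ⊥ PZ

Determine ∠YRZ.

Step 1: By the law of cosines on triangle RYZ: RZ² = 13² + 11² − 2·13·11·cos(30°) = 42.32, so RZ ≈ 6.51.
Step 2: By the inverse law of cosines on triangle YRZ: cos(∠YRZ) = (13² + 6.51² − 11²) / (2·13·6.51) = 90.32/169.13 = 0.534, so ∠YRZ = 57.72°.

Therefore, the measure of angle ∠YRZ = 57.72°.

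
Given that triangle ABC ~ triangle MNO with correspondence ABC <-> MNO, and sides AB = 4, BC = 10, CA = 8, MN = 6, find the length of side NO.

Similar triangles have proportional sides. Setting up the proportion:
MN / AB = NO / BC
6 / 4 = NO / 10
NO = 10 * 6 / 4 = 15.

15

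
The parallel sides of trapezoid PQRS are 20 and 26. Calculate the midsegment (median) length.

The midsegment of a trapezoid = (base1 + base2) / 2
midsegment = (20 + 26) / 2
midsegment = 46 / 2
midsegment = 23

23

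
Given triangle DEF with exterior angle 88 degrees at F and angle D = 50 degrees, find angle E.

angle E = 88 - 50 = 38 degrees (exterior angle theorem).

38 degrees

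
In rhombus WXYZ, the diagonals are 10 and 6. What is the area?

The diagonals of a rhombus divide it into four right triangles.
Each triangle has legs 10/ 2 = 5 and 6/2 = 3, so each has area (1/2)*5*3 = 15/2.
Four such triangles give total area = (d1 * d2) / 2 = 30.

30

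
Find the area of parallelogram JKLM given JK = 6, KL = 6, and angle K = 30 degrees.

The area of a parallelogram equals the product of two adjacent sides times the sine of the included angle.
This is because the height equals 6 * sin(30°) = 3.
Area = 6 * 3 = 18

18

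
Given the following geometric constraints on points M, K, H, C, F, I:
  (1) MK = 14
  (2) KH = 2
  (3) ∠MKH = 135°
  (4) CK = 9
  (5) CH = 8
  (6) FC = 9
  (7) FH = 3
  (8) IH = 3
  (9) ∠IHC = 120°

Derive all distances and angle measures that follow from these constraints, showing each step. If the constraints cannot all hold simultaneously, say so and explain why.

The constraints are consistent.

Step 1: From MK = 14, KH = 2, and ∠MKH = 135°, by the law of cosines:
  MH² = MK² + KH² - 2·MK·KH·cos(135°) = 196 + 4 + 39.6 = 239.6
  MH ≈ 15.48

Step 2: From CH = 8, HI = 3, and ∠CHI = 120°, by the law of cosines:
  CI² = CH² + HI² - 2·CH·HI·cos(120°) = 64 + 9 + 24 = 97
  CI = √97

Step 3: From KC = 9, KH = 2, CH = 8, by the inverse law of cosines:
  cos(∠CKH) = (KC² + KH² - CH²) / (2·KC·KH)
  ∠CKH = 54.31°

Step 4: From HC = 8, HF = 3, CF = 9, by the inverse law of cosines:
  cos(∠CHF) = (HC² + HF² - CF²) / (2·HC·HF)
  ∠CHF = 99.59°

Step 5: From HC = 8, HK = 2, CK = 9, by the inverse law of cosines:
  cos(∠CHK) = (HC² + HK² - CK²) / (2·HC·HK)
  ∠CHK = 113.97°

Step 6: From CF = 9, CH = 8, FH = 3, by the inverse law of cosines:
  cos(∠FCH) = (CF² + CH² - FH²) / (2·CF·CH)
  ∠FCH = 19.19°

Step 7: From CH = 8, CK = 9, HK = 2, by the inverse law of cosines:
  cos(∠HCK) = (CH² + CK² - HK²) / (2·CH·CK)
  ∠HCK = 11.72°

Step 8: From FC = 9, FH = 3, CH = 8, by the inverse law of cosines:
  cos(∠CFH) = (FC² + FH² - CH²) / (2·FC·FH)
  ∠CFH = 61.22°

Step 9: From MH = 15.48, MK = 14, HK = 2, by the inverse law of cosines:
  cos(∠HMK) = (MH² + MK² - HK²) / (2·MH·MK)
  ∠HMK = 5.24°

Step 10: From HK = 2, HM = 15.48, KM = 14, by the inverse law of cosines:
  cos(∠KHM) = (HK² + HM² - KM²) / (2·HK·HM)
  ∠KHM = 39.76°

Step 11: From CH = 8, CI = √97, HI = 3, by the inverse law of cosines:
  cos(∠HCI) = (CH² + CI² - HI²) / (2·CH·CI)
  ∠HCI = 15.3°

Step 12: From IC = √97, IH = 3, CH = 8, by the inverse law of cosines:
  cos(∠CIH) = (IC² + IH² - CH²) / (2·IC·IH)
  ∠CIH = 44.7°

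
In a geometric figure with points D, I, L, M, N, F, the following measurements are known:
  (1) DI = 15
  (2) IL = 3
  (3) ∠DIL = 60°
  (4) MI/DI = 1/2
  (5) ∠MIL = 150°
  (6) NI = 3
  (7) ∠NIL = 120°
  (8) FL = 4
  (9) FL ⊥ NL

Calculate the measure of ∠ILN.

Step 1: By the law of cosines on triangle LIN: LN² = 3² + 3² − 2·3·3·cos(120°) = 27, so LN = 3·√3.
Step 2: By the inverse law of cosines on triangle ILN: cos(∠ILN) = (3² + (3·√3)² − 3²) / (2·3·3·√3) = 27/31.18 = 0.866, so ∠ILN = 30°.

Therefore, the measure of angle ∠ILN = 30°.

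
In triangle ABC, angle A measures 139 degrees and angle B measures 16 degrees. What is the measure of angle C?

The interior angles sum to 180°: angle C = 180 - 139 - 16 = 25°.
The triangle is obtuse (angles 139°, 16°, 25°).

25 degrees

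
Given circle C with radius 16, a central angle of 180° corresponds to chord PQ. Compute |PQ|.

Drop a perpendicular from the center to the chord, bisecting both the chord and the central angle.
Each half-chord = r sin(θ/2) = 16 sin(90°).
The full chord = 2 × 16 × sin(90°) = 32.

32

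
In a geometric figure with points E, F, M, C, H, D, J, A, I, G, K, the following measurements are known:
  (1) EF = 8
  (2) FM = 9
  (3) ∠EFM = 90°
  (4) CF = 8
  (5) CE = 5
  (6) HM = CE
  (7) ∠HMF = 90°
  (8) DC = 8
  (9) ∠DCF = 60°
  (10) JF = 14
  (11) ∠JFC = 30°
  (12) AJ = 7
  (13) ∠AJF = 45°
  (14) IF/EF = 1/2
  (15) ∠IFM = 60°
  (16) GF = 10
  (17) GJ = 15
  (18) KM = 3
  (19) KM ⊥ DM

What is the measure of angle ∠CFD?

Step 1: By the law of cosines on triangle FCD: FD² = 8² + 8² − 2·8·8·cos(60°) = 64, so FD = 8.
Step 2: By the inverse law of cosines on triangle CFD: cos(∠CFD) = (8² + 8² − 8²) / (2·8·8) = 64/128 = 0.5, so ∠CFD = 60°.

Therefore, the measure of angle ∠CFD = 60°.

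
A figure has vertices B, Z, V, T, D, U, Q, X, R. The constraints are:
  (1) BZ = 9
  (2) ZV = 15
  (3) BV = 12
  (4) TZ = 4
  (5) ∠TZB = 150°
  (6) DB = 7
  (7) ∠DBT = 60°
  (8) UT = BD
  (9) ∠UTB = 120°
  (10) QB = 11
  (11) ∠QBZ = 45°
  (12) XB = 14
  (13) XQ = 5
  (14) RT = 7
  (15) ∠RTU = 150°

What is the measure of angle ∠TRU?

From the given relations: UT = BD = 7.
Step 1: By the law of cosines on triangle RTU: RU² = 7² + 7² − 2·7·7·cos(150°) = 182.87, so RU ≈ 13.52.
Step 2: By the inverse law of cosines on triangle TRU: cos(∠TRU) = (7² + 13.52² − 7²) / (2·7·13.52) = 182.87/189.32 = 0.9659, so ∠TRU = 15°.

Therefore, the measure of angle ∠TRU = 15°.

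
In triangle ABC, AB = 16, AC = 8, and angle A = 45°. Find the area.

When two sides and the included angle are known, the area formula is (1/2)ab sin(C).
The height from one side to the opposite vertex is 8 sin(45°) = 4*sqrt(2).
Area = (1/2) * 16 * 4*sqrt(2) = 32*sqrt(2).

32*sqrt(2)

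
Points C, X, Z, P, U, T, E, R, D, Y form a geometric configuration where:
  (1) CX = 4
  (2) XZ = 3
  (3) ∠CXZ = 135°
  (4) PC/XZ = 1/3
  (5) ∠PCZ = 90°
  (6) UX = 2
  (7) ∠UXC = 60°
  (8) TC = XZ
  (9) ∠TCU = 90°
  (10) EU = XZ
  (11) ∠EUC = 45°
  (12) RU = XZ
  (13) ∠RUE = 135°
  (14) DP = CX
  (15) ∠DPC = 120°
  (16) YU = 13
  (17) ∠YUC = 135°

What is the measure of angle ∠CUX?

Step 1: By the law of cosines on triangle UXC: UC² = 2² + 4² − 2·2·4·cos(60°) = 12, so UC = 2·√3.
Step 2: By the inverse law of cosines on triangle CUX: cos(∠CUX) = ((2·√3)² + 2² − 4²) / (2·2·√3·2) = 0/13.86 = 0, so ∠CUX = 90°.

Therefore, the measure of angle ∠CUX = 90°.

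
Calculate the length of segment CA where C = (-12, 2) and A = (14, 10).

d = sqrt((26)^2 + (8)^2) = sqrt(740) = 2*sqrt(185)

2*sqrt(185)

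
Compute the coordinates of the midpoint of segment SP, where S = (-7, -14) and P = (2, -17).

M = ((x₁ + x₂)/2, (y₁ + y₂)/2)
= ((-7 + 2)/2, (-14 + -17)/2)
= (-5/2, -31/2) = (-5/2, -31/2)

(-5/2, -31/2)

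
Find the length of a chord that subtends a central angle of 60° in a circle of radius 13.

Chord = 2(13) sin(30°) = 13

13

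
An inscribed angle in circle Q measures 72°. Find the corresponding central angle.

The inscribed angle theorem states that a central angle is always twice any inscribed angle that subtends the same arc.
Since the inscribed angle is 72°, the central angle = 2 × 72° = 144°.

144°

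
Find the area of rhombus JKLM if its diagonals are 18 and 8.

Area = (18 * 8) / 2 = 144 / 2 = 72

72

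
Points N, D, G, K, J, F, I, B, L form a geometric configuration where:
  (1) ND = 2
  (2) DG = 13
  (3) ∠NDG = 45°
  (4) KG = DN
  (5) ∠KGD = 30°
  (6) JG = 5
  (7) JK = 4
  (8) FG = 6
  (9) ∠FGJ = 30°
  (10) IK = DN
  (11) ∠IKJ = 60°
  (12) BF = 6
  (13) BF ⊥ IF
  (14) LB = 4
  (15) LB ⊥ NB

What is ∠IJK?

From the given relations: IK = DN = 2.
Step 1: By the law of cosines on triangle JKI: JI² = 4² + 2² − 2·4·2·cos(60°) = 12, so JI = 2·√3.
Step 2: By the inverse law of cosines on triangle IJK: cos(∠IJK) = ((2·√3)² + 4² − 2²) / (2·2·√3·4) = 24/27.71 = 0.866, so ∠IJK = 30°.

Therefore, the measure of angle ∠IJK = 30°.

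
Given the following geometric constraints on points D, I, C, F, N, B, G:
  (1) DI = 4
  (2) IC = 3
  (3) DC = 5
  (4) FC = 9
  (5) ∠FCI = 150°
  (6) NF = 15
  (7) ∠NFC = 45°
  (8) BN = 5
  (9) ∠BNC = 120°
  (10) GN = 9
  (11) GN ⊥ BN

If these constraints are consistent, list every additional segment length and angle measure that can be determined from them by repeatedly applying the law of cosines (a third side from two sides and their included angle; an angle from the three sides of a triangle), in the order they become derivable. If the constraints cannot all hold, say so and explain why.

The constraints are consistent. Derivable facts, in order:
After 1 step:
- BG = √106
- CN ≈ 10.73
- IF ≈ 11.69
- ∠CDI = 36.87°
- ∠CID = 90°
- ∠DCI = 53.13°
After 2 steps:
- CB ≈ 13.92
- ∠BGN = 29.05°
- ∠CFI = 7.37°
- ∠CIF = 22.63°
- ∠CNF = 36.39°
- ∠FCN = 98.61°
- ∠GBN = 60.95°
After 3 steps:
- ∠BCN = 18.13°
- ∠CBN = 41.87°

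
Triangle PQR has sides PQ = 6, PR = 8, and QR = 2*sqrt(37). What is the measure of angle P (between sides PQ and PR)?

When all three sides of a triangle are known, the law of cosines can be rearranged to find any angle.
cos(C) = (a² + b² - c²) / (2ab) gives cos(P) = -1/2.
Taking the inverse cosine: P = 120°.

120°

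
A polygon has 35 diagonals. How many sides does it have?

Using d = n(n - 3)/2, we solve 35 = n(n - 3)/2.
So n(n - 3) = 70.
Testing n = 10: 10 * 7 = 70 = 70. Correct.
The polygon has 10 sides.

10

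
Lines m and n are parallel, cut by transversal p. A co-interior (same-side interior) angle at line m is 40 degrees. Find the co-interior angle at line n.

Co-interior (same-side interior) angles are between the parallel lines on the same side of the transversal.
Unlike corresponding or alternate interior angles, they are supplementary rather than equal.
So the angle = 180 - 40 = 140 degrees.

140 degrees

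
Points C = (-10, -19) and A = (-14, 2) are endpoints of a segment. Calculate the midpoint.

The midpoint is the point halfway along the segment.
Move half the horizontal distance: -10 + (-14 - -10)/2 = -10 + -4/2 = -12
Move half the vertical distance: -19 + (2 - -19)/2 = -19 + 21/2 = -17/2
Midpoint = (-12, -17/2)

(-12, -17/2)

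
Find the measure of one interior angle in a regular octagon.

Each interior angle of a regular n-gon is (n - 2) * 180 / n.
For n = 8: (8 - 2) * 180 / 8 = 1080/8 = 135 degrees.

135 degrees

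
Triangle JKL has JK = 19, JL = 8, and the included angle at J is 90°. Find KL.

The included angle is 90°, so the triangle is right-angled at J. The opposite side KL is the hypotenuse.
By the Pythagorean theorem: KL = sqrt(19^2 + 8^2) = sqrt(425) = 5*sqrt(17).

5*sqrt(17)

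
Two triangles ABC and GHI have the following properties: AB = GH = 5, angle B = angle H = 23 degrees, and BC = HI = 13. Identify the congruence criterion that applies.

The given information matches SAS: Two pairs of corresponding sides and the included angle are equal (Side-Angle-Side).

SAS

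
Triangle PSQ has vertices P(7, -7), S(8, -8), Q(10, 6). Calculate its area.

Shoelace: Area = (1/2)|7(-8-6) + 8(6--7) + 10(-7--8)| = (1/2)(16) = 8

8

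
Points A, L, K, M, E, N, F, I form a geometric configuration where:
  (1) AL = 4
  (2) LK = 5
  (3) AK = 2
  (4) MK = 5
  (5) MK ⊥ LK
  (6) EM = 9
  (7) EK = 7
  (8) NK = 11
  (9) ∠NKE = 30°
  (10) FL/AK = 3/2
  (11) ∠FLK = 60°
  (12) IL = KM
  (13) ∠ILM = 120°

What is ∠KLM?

Step 1: By the law of cosines on triangle LKM: LM² = 5² + 5² − 2·5·5·cos(90°) = 50, so LM = 5·√2.
Step 2: By the inverse law of cosines on triangle KLM: cos(∠KLM) = (5² + (5·√2)² − 5²) / (2·5·5·√2) = 50/70.71 = 0.7071, so ∠KLM = 45°.

Therefore, the measure of angle ∠KLM = 45°.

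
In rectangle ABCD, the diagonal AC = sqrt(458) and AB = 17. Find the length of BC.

b = sqrt(d^2 - a^2) = sqrt(458 - 289) = sqrt(169) = 13

13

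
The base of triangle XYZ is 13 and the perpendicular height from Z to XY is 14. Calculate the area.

Area = (1/2) * base * height
Area = (1/2) * 13 * 14
Area = 91

91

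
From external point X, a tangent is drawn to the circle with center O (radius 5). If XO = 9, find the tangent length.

The tangent, radius, and line from the external point to the center form a right triangle.
The right angle is where the tangent meets the radius.
By the Pythagorean theorem: tangent² + 5² = 9²
tangent² = 81 - 25 = 56
tangent = 2*sqrt(14)

2*sqrt(14)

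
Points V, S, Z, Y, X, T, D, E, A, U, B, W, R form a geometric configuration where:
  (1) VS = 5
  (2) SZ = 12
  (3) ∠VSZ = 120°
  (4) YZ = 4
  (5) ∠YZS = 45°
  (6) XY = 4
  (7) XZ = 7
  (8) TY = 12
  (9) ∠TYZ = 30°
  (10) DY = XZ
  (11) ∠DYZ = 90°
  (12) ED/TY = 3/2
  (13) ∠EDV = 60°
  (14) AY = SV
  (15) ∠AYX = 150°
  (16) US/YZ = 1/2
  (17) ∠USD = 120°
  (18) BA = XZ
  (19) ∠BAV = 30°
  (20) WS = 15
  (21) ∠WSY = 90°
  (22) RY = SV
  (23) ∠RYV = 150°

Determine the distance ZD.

From the given relations: DY = XZ = 7.
Step 1: By the law of cosines on triangle ZYD: ZD² = 4² + 7² − 2·4·7·cos(90°) = 65, so ZD = √65.

Therefore, the length of ZD = √65.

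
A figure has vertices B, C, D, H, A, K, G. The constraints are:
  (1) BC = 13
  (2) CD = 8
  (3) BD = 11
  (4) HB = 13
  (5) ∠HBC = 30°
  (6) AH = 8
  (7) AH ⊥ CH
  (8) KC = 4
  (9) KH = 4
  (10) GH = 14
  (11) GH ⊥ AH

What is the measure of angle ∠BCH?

Step 1: By the law of cosines on triangle CBH: CH² = 13² + 13² − 2·13·13·cos(30°) = 45.28, so CH ≈ 6.73.
Step 2: By the inverse law of cosines on triangle BCH: cos(∠BCH) = (13² + 6.73² − 13²) / (2·13·6.73) = 45.28/174.96 = 0.2588, so ∠BCH = 75°.

Therefore, the measure of angle ∠BCH = 75°.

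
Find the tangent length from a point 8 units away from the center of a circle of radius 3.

The tangent, radius, and line from the external point to the center form a right triangle.
The right angle is where the tangent meets the radius.
By the Pythagorean theorem: tangent² + 3² = 8²
tangent² = 64 - 9 = 55
tangent = sqrt(55)

sqrt(55)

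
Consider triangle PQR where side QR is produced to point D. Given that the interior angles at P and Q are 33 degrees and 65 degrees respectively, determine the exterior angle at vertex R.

The interior angle at R is 180 - 33 - 65 = 82 degrees.
The exterior angle and interior angle at R are supplementary:
Exterior angle = 180 - 82 = 98 degrees.

98 degrees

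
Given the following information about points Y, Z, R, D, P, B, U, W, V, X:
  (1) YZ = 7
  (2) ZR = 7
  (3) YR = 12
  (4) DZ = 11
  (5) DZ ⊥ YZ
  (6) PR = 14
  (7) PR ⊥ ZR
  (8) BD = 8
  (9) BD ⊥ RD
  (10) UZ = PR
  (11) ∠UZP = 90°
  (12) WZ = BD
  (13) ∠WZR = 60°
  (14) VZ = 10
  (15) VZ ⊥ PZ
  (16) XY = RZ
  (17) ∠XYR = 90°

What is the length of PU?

From the given relations: UZ = PR = 14.
Step 1: By the law of cosines on triangle ZRP: ZP² = 7² + 14² − 2·7·14·cos(90°) = 245, so ZP = 7·√5.
Step 2: By the law of cosines on triangle PZU: PU² = (7·√5)² + 14² − 2·7·√5·14·cos(90°) = 441, so PU = 21.

Therefore, the length of PU = 21.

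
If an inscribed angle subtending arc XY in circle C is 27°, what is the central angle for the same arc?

The inscribed angle theorem states that a central angle is always twice any inscribed angle that subtends the same arc.
Since the inscribed angle is 27°, the central angle = 2 × 27° = 54°.

54°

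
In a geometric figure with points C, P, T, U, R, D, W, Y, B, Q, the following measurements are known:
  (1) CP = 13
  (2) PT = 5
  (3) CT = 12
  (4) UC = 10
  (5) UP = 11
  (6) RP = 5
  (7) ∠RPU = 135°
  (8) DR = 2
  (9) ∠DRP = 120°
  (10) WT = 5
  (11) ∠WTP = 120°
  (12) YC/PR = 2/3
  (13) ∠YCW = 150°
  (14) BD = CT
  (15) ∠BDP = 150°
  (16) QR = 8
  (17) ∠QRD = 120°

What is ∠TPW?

Step 1: By the law of cosines on triangle PTW: PW² = 5² + 5² − 2·5·5·cos(120°) = 75, so PW = 5·√3.
Step 2: By the inverse law of cosines on triangle TPW: cos(∠TPW) = (5² + (5·√3)² − 5²) / (2·5·5·√3) = 75/86.6 = 0.866, so ∠TPW = 30°.

Therefore, the measure of angle ∠TPW = 30°.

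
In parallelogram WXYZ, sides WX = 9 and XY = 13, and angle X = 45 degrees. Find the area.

The area of a parallelogram equals the product of two adjacent sides times the sine of the included angle.
This is because the height equals 13 * sin(45°) = 13*sqrt(2)/2.
Area = 9 * 13*sqrt(2)/2 = 117*sqrt(2)/2

117*sqrt(2)/2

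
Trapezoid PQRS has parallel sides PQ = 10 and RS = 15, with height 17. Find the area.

Area of a trapezoid = (base1 + base2) * height / 2
Area = (10 + 15) * 17 / 2
Area = 25 * 17 / 2
Area = 425 / 2
Area = 425/2

425/2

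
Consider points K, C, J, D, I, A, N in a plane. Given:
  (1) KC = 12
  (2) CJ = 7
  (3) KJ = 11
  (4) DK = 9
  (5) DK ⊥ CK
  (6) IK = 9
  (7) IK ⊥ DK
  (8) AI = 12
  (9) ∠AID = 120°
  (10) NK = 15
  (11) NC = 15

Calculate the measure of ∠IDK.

Step 1: By the law of cosines on triangle DKI: DI² = 9² + 9² − 2·9·9·cos(90°) = 162, so DI = 9·√2.
Step 2: By the inverse law of cosines on triangle IDK: cos(∠IDK) = ((9·√2)² + 9² − 9²) / (2·9·√2·9) = 162/229.1 = 0.7071, so ∠IDK = 45°.

Therefore, the measure of angle ∠IDK = 45°.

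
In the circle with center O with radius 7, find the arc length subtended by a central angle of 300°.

Arc length = 2πr × θ/360
= 2π × 7 × 5/6
= 35*pi/3

35*pi/3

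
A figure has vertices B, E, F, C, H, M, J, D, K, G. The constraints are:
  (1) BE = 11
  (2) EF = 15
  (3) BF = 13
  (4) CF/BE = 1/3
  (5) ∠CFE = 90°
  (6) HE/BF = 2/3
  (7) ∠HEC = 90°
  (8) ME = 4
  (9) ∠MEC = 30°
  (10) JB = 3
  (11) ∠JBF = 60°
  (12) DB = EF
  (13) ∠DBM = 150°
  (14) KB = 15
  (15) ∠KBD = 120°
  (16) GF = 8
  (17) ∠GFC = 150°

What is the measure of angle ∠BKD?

From the given relations: DB = EF = 15.
Step 1: By the law of cosines on triangle KBD: KD² = 15² + 15² − 2·15·15·cos(120°) = 675, so KD = 15·√3.
Step 2: By the inverse law of cosines on triangle BKD: cos(∠BKD) = (15² + (15·√3)² − 15²) / (2·15·15·√3) = 675/779.42 = 0.866, so ∠BKD = 30°.

Therefore, the measure of angle ∠BKD = 30°.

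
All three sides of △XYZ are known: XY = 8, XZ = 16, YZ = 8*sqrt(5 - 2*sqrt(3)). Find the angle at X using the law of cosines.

When all three sides of a triangle are known, the law of cosines can be rearranged to find any angle.
cos(C) = (a² + b² - c²) / (2ab) gives cos(X) = sqrt(3)/2.
Taking the inverse cosine: X = 30°.

30°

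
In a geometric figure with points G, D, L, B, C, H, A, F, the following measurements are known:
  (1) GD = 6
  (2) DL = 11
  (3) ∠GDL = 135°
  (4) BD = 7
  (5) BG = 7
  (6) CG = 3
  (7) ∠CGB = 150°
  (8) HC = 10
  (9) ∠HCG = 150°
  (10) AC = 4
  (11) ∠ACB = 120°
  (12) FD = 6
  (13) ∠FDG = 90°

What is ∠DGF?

Step 1: By the law of cosines on triangle GDF: GF² = 6² + 6² − 2·6·6·cos(90°) = 72, so GF = 6·√2.
Step 2: By the inverse law of cosines on triangle DGF: cos(∠DGF) = (6² + (6·√2)² − 6²) / (2·6·6·√2) = 72/101.82 = 0.7071, so ∠DGF = 45°.

Therefore, the measure of angle ∠DGF = 45°.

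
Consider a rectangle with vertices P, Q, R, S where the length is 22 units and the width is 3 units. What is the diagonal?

d = sqrt(22^2 + 3^2) = sqrt(493)

sqrt(493)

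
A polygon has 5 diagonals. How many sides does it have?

Using d = n(n - 3)/2, we solve 5 = n(n - 3)/2.
So n(n - 3) = 10.
Testing n = 5: 5 * 2 = 10 = 10. Correct.
The polygon has 5 sides.

5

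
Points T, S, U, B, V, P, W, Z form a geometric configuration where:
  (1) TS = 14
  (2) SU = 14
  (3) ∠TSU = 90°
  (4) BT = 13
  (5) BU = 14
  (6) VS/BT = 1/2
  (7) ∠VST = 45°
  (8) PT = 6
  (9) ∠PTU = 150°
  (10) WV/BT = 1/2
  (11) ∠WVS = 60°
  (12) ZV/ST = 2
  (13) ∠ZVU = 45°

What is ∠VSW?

From the given relations: VS = 1/2·BT = 1/2·13 ≈ 6.5; WV = 1/2·BT = 1/2·13 ≈ 6.5.
Step 1: By the law of cosines on triangle SVW: SW² = 6.5² + 6.5² − 2·6.5·6.5·cos(60°) = 42.25, so SW ≈ 6.5.
Step 2: By the inverse law of cosines on triangle VSW: cos(∠VSW) = (6.5² + 6.5² − 6.5²) / (2·6.5·6.5) = 42.25/84.5 = 0.5, so ∠VSW = 60°.

Therefore, the measure of angle ∠VSW = 60°.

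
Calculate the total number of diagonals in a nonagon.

The number of diagonals in an n-gon is n(n - 3)/2.
For n = 9: 9(9 - 3)/2 = 9 × 6 / 2 = 27.

27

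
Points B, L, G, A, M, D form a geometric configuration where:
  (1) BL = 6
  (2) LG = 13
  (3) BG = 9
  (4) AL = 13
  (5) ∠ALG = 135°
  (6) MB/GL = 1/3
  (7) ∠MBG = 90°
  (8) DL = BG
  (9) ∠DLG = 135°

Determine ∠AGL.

Step 1: By the law of cosines on triangle GLA: GA² = 13² + 13² − 2·13·13·cos(135°) = 577, so GA ≈ 24.02.
Step 2: By the inverse law of cosines on triangle AGL: cos(∠AGL) = (24.02² + 13² − 13²) / (2·24.02·13) = 577/624.54 = 0.9239, so ∠AGL = 22.5°.

Therefore, the measure of angle ∠AGL = 22.5°.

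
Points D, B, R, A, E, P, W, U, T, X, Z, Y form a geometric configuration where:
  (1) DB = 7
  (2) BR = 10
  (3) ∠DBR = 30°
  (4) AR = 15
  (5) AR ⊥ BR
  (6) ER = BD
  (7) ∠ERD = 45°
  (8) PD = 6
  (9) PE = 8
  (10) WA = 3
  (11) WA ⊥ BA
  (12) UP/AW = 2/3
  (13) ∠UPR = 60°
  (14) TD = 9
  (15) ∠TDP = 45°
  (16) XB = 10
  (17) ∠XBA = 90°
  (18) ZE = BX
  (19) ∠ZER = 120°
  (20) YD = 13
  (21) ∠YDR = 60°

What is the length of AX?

Step 1: By the law of cosines on triangle BRA: BA² = 10² + 15² − 2·10·15·cos(90°) = 325, so BA = 5·√13.
Step 2: By the law of cosines on triangle ABX: AX² = (5·√13)² + 10² − 2·5·√13·10·cos(90°) = 425, so AX = 5·√17.

Therefore, the length of AX = 5·√17.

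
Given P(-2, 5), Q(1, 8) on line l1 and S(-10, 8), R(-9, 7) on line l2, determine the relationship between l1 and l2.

Slope of line 1: m1 = (8 - 5)/(1 - -2) = 3/3 = 1
Slope of line 2: m2 = (7 - 8)/(-9 - -10) = -1/1 = -1
m1 * m2 = -1, so perpendicular.

Perpendicular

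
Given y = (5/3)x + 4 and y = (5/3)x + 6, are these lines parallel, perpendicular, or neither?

Slope of line 1: m1 = 5/3
Slope of line 2: m2 = 5/3
Two lines are parallel if and only if they have equal slopes (or both are vertical).
Here m1 = m2 = 5/3, confirming the lines are parallel.

Parallel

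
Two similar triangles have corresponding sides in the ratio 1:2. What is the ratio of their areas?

The ratio of areas of similar triangles equals the square of the side ratio.
Side ratio = 1:2
Area ratio = (1/2)^2 = 1/4 = 1:4

1:4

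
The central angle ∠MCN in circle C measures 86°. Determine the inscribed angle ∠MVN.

Inscribed angle = 86° / 2 = 43° (inscribed angle theorem).

43°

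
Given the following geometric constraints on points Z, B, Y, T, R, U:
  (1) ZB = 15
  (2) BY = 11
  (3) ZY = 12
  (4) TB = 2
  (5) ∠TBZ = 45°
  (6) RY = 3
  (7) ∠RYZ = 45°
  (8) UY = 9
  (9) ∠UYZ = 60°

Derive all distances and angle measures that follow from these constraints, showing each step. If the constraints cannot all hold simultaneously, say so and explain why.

The constraints are consistent.

Step 1: From ZB = 15, BT = 2, and ∠ZBT = 45°, by the law of cosines:
  ZT² = ZB² + BT² - 2·ZB·BT·cos(45°) = 225 + 4 - 42.43 = 186.6
  ZT ≈ 13.66

Step 2: From ZY = 12, YR = 3, and ∠ZYR = 45°, by the law of cosines:
  ZR² = ZY² + YR² - 2·ZY·YR·cos(45°) = 144 + 9 - 50.91 = 102.1
  ZR ≈ 10.1

Step 3: From ZY = 12, YU = 9, and ∠ZYU = 60°, by the law of cosines:
  ZU² = ZY² + YU² - 2·ZY·YU·cos(60°) = 144 + 81 - 108 = 117
  ZU = 3·√13

Step 4: From ZB = 15, ZY = 12, BY = 11, by the inverse law of cosines:
  cos(∠BZY) = (ZB² + ZY² - BY²) / (2·ZB·ZY)
  ∠BZY = 46.46°

Step 5: From BY = 11, BZ = 15, YZ = 12, by the inverse law of cosines:
  cos(∠YBZ) = (BY² + BZ² - YZ²) / (2·BY·BZ)
  ∠YBZ = 52.26°

Step 6: From YB = 11, YZ = 12, BZ = 15, by the inverse law of cosines:
  cos(∠BYZ) = (YB² + YZ² - BZ²) / (2·YB·YZ)
  ∠BYZ = 81.29°

Step 7: From ZB = 15, ZT = 13.66, BT = 2, by the inverse law of cosines:
  cos(∠BZT) = (ZB² + ZT² - BT²) / (2·ZB·ZT)
  ∠BZT = 5.94°

Step 8: From ZR = 10.1, ZY = 12, RY = 3, by the inverse law of cosines:
  cos(∠RZY) = (ZR² + ZY² - RY²) / (2·ZR·ZY)
  ∠RZY = 12.12°

Step 9: From ZU = 3·√13, ZY = 12, UY = 9, by the inverse law of cosines:
  cos(∠UZY) = (ZU² + ZY² - UY²) / (2·ZU·ZY)
  ∠UZY = 46.1°

Step 10: From TB = 2, TZ = 13.66, BZ = 15, by the inverse law of cosines:
  cos(∠BTZ) = (TB² + TZ² - BZ²) / (2·TB·TZ)
  ∠BTZ = 129.06°

Step 11: From RY = 3, RZ = 10.1, YZ = 12, by the inverse law of cosines:
  cos(∠YRZ) = (RY² + RZ² - YZ²) / (2·RY·RZ)
  ∠YRZ = 122.88°

Step 12: From UY = 9, UZ = 3·√13, YZ = 12, by the inverse law of cosines:
  cos(∠YUZ) = (UY² + UZ² - YZ²) / (2·UY·UZ)
  ∠YUZ = 73.9°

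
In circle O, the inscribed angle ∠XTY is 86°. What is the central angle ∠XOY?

By the inscribed angle theorem, the central angle is twice the inscribed angle.
Central angle = 2 × 86° = 172°

172°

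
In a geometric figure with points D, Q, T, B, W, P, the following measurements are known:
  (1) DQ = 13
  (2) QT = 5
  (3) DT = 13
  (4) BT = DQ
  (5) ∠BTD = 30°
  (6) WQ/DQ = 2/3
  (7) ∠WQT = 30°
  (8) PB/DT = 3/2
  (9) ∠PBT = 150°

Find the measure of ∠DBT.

From the given relations: BT = DQ = 13.
Step 1: By the law of cosines on triangle BTD: BD² = 13² + 13² − 2·13·13·cos(30°) = 45.28, so BD ≈ 6.73.
Step 2: By the inverse law of cosines on triangle DBT: cos(∠DBT) = (6.73² + 13² − 13²) / (2·6.73·13) = 45.28/174.96 = 0.2588, so ∠DBT = 75°.

Therefore, the measure of angle ∠DBT = 75°.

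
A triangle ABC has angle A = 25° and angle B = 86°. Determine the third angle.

Let angle C = x. Then 25 + 86 + x = 180.
x = 180 - 111 = 69 degrees.

69 degrees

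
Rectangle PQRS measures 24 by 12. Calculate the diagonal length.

A rectangle's diagonal splits it into two right triangles, with the diagonal as the hypotenuse.
By the Pythagorean theorem, d^2 = 24^2 + 12^2 = 720.
Therefore d = sqrt(720) = 12*sqrt(5).

12*sqrt(5)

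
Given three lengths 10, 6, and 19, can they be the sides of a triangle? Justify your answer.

Check the triangle inequality: 10 + 6 = 16 ≤ 19.
Since the sum of two sides does not exceed the third, no triangle can be formed.

No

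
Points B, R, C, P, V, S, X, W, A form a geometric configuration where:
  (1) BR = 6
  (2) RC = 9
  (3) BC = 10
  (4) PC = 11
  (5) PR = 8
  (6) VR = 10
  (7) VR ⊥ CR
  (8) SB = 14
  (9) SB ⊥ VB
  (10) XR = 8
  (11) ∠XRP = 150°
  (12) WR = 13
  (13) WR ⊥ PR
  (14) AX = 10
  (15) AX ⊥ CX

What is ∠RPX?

Step 1: By the law of cosines on triangle PRX: PX² = 8² + 8² − 2·8·8·cos(150°) = 238.85, so PX ≈ 15.45.
Step 2: By the inverse law of cosines on triangle RPX: cos(∠RPX) = (8² + 15.45² − 8²) / (2·8·15.45) = 238.85/247.28 = 0.9659, so ∠RPX = 15°.

Therefore, the measure of angle ∠RPX = 15°.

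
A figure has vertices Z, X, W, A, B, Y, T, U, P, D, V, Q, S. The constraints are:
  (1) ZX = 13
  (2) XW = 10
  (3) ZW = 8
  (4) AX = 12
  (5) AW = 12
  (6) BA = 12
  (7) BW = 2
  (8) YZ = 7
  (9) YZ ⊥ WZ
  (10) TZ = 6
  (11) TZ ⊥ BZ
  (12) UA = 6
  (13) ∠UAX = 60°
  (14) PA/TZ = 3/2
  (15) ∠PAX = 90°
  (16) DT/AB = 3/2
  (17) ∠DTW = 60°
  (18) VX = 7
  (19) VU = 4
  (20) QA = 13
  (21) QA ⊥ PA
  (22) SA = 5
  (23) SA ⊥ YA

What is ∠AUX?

Step 1: By the law of cosines on triangle UAX: UX² = 6² + 12² − 2·6·12·cos(60°) = 108, so UX = 6·√3.
Step 2: By the inverse law of cosines on triangle AUX: cos(∠AUX) = (6² + (6·√3)² − 12²) / (2·6·6·√3) = 0/124.71 = 0, so ∠AUX = 90°.

Therefore, the measure of angle ∠AUX = 90°.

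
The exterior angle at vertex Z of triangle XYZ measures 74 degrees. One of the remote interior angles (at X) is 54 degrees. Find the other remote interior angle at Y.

By the exterior angle theorem: exterior angle = sum of remote interior angles.
74 = 54 + angle Y
angle Y = 74 - 54 = 20 degrees

20 degrees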